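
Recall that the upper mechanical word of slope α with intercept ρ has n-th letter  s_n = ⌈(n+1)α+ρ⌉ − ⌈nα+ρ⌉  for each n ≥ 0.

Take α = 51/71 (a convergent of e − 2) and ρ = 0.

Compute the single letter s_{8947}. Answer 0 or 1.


(n+1)α + ρ = (8948·51) / 71 = 456348/71
nα + ρ     = (8947·51) / 71 = 456297/71
⌈456348/71⌉ = 6428,  ⌈456297/71⌉ = 6427
s_{8947} = 6428 − 6427 = 1

1


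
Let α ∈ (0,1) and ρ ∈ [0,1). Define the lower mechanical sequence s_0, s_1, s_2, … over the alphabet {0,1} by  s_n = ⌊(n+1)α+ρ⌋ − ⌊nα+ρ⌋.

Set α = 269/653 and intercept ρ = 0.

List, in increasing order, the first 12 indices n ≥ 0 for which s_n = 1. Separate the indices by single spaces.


n=0: ⌊269/653⌋−⌊0/653⌋ = 0−0 = 0
n=1: ⌊538/653⌋−⌊269/653⌋ = 0−0 = 0
n=2: ⌊807/653⌋−⌊538/653⌋ = 1−0 = 1  ← one
n=3: ⌊1076/653⌋−⌊807/653⌋ = 1−1 = 0
n=4: ⌊1345/653⌋−⌊1076/653⌋ = 2−1 = 1  ← one
n=5: ⌊1614/653⌋−⌊1345/653⌋ = 2−2 = 0
n=6: ⌊1883/653⌋−⌊1614/653⌋ = 2−2 = 0
n=7: ⌊2152/653⌋−⌊1883/653⌋ = 3−2 = 1  ← one
n=8: ⌊2421/653⌋−⌊2152/653⌋ = 3−3 = 0
n=9: ⌊2690/653⌋−⌊2421/653⌋ = 4−3 = 1  ← one
n=10: ⌊2959/653⌋−⌊2690/653⌋ = 4−4 = 0
n=11: ⌊3228/653⌋−⌊2959/653⌋ = 4−4 = 0
n=12: ⌊3497/653⌋−⌊3228/653⌋ = 5−4 = 1  ← one
n=13: ⌊3766/653⌋−⌊3497/653⌋ = 5−5 = 0
n=14: ⌊4035/653⌋−⌊3766/653⌋ = 6−5 = 1  ← one
n=15: ⌊4304/653⌋−⌊4035/653⌋ = 6−6 = 0
n=16: ⌊4573/653⌋−⌊4304/653⌋ = 7−6 = 1  ← one
n=17: ⌊4842/653⌋−⌊4573/653⌋ = 7−7 = 0
n=18: ⌊5111/653⌋−⌊4842/653⌋ = 7−7 = 0
n=19: ⌊5380/653⌋−⌊5111/653⌋ = 8−7 = 1  ← one
n=20: ⌊5649/653⌋−⌊5380/653⌋ = 8−8 = 0
n=21: ⌊5918/653⌋−⌊5649/653⌋ = 9−8 = 1  ← one
n=22: ⌊6187/653⌋−⌊5918/653⌋ = 9−9 = 0
n=23: ⌊6456/653⌋−⌊6187/653⌋ = 9−9 = 0
n=24: ⌊6725/653⌋−⌊6456/653⌋ = 10−9 = 1  ← one
n=25: ⌊6994/653⌋−⌊6725/653⌋ = 10−10 = 0
n=26: ⌊7263/653⌋−⌊6994/653⌋ = 11−10 = 1  ← one
n=27: ⌊7532/653⌋−⌊7263/653⌋ = 11−11 = 0
n=28: ⌊7801/653⌋−⌊7532/653⌋ = 11−11 = 0
n=29: ⌊8070/653⌋−⌊7801/653⌋ = 12−11 = 1  ← one
positions of the first 12 ones: 2 4 7 9 12 14 16 19 21 24 26 29

2 4 7 9 12 14 16 19 21 24 26 29


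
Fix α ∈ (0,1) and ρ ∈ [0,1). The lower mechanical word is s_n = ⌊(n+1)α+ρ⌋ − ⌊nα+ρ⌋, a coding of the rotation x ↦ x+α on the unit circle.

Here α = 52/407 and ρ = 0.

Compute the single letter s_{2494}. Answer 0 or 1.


(n+1)α + ρ = (2495·52) / 407 = 129740/407
nα + ρ     = (2494·52) / 407 = 129688/407
⌊129740/407⌋ = 318,  ⌊129688/407⌋ = 318
s_{2494} = 318 − 318 = 0

0


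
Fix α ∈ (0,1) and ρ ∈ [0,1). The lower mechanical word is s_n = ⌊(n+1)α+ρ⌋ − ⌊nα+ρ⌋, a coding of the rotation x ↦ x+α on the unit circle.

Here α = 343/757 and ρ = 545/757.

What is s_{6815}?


(n+1)α + ρ = (6816·343 + 545) / 757 = 2338433/757
nα + ρ     = (6815·343 + 545) / 757 = 2338090/757
⌊2338433/757⌋ = 3089,  ⌊2338090/757⌋ = 3088
s_{6815} = 3089 − 3088 = 1

1


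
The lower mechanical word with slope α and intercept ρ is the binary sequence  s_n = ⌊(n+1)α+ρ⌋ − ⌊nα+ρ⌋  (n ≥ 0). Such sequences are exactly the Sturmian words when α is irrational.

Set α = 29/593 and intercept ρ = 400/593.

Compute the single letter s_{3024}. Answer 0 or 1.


(n+1)α + ρ = (3025·29 + 400) / 593 = 88125/593
nα + ρ     = (3024·29 + 400) / 593 = 88096/593
⌊88125/593⌋ = 148,  ⌊88096/593⌋ = 148
s_{3024} = 148 − 148 = 0

0


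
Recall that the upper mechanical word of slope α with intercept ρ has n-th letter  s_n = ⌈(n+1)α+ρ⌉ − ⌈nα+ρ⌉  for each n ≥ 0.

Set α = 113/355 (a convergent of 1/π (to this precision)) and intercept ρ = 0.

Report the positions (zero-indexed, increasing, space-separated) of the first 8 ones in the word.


n=0: ⌈113/355⌉−⌈0/355⌉ = 1−0 = 1  ← one
n=1: ⌈226/355⌉−⌈113/355⌉ = 1−1 = 0
n=2: ⌈339/355⌉−⌈226/355⌉ = 1−1 = 0
n=3: ⌈452/355⌉−⌈339/355⌉ = 2−1 = 1  ← one
n=4: ⌈565/355⌉−⌈452/355⌉ = 2−2 = 0
n=5: ⌈678/355⌉−⌈565/355⌉ = 2−2 = 0
n=6: ⌈791/355⌉−⌈678/355⌉ = 3−2 = 1  ← one
n=7: ⌈904/355⌉−⌈791/355⌉ = 3−3 = 0
n=8: ⌈1017/355⌉−⌈904/355⌉ = 3−3 = 0
n=9: ⌈1130/355⌉−⌈1017/355⌉ = 4−3 = 1  ← one
n=10: ⌈1243/355⌉−⌈1130/355⌉ = 4−4 = 0
n=11: ⌈1356/355⌉−⌈1243/355⌉ = 4−4 = 0
n=12: ⌈1469/355⌉−⌈1356/355⌉ = 5−4 = 1  ← one
n=13: ⌈1582/355⌉−⌈1469/355⌉ = 5−5 = 0
n=14: ⌈1695/355⌉−⌈1582/355⌉ = 5−5 = 0
n=15: ⌈1808/355⌉−⌈1695/355⌉ = 6−5 = 1  ← one
n=16: ⌈1921/355⌉−⌈1808/355⌉ = 6−6 = 0
n=17: ⌈2034/355⌉−⌈1921/355⌉ = 6−6 = 0
n=18: ⌈2147/355⌉−⌈2034/355⌉ = 7−6 = 1  ← one
n=19: ⌈2260/355⌉−⌈2147/355⌉ = 7−7 = 0
n=20: ⌈2373/355⌉−⌈2260/355⌉ = 7−7 = 0
n=21: ⌈2486/355⌉−⌈2373/355⌉ = 8−7 = 1  ← one
positions of the first 8 ones: 0 3 6 9 12 15 18 21

0 3 6 9 12 15 18 21


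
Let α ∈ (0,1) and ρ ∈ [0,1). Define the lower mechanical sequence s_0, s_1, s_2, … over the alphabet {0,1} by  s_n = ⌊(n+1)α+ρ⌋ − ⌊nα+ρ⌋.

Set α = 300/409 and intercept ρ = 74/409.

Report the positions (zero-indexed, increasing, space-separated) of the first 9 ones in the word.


n=0: ⌊374/409⌋−⌊74/409⌋ = 0−0 = 0
n=1: ⌊674/409⌋−⌊374/409⌋ = 1−0 = 1  ← one
n=2: ⌊974/409⌋−⌊674/409⌋ = 2−1 = 1  ← one
n=3: ⌊1274/409⌋−⌊974/409⌋ = 3−2 = 1  ← one
n=4: ⌊1574/409⌋−⌊1274/409⌋ = 3−3 = 0
n=5: ⌊1874/409⌋−⌊1574/409⌋ = 4−3 = 1  ← one
n=6: ⌊2174/409⌋−⌊1874/409⌋ = 5−4 = 1  ← one
n=7: ⌊2474/409⌋−⌊2174/409⌋ = 6−5 = 1  ← one
n=8: ⌊2774/409⌋−⌊2474/409⌋ = 6−6 = 0
n=9: ⌊3074/409⌋−⌊2774/409⌋ = 7−6 = 1  ← one
n=10: ⌊3374/409⌋−⌊3074/409⌋ = 8−7 = 1  ← one
n=11: ⌊3674/409⌋−⌊3374/409⌋ = 8−8 = 0
n=12: ⌊3974/409⌋−⌊3674/409⌋ = 9−8 = 1  ← one
positions of the first 9 ones: 1 2 3 5 6 7 9 10 12

1 2 3 5 6 7 9 10 12


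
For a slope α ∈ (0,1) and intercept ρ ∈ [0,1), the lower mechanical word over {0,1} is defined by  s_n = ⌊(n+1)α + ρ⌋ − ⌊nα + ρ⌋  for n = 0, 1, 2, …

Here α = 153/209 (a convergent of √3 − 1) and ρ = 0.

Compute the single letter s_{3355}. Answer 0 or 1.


(n+1)α + ρ = (3356·153) / 209 = 513468/209
nα + ρ     = (3355·153) / 209 = 513315/209
⌊513468/209⌋ = 2456,  ⌊513315/209⌋ = 2456
s_{3355} = 2456 − 2456 = 0

0


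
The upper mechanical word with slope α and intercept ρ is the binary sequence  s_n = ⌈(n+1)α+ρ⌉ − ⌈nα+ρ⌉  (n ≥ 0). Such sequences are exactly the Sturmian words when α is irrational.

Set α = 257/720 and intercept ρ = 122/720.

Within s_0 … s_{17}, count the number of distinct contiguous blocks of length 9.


9

t_n = ⌈(n·257+122)/720⌉ for n = 0 … 18:
  n=0…9: ⌈122/720⌉=1 ⌈379/720⌉=1 ⌈636/720⌉=1 ⌈893/720⌉=2 ⌈1150/720⌉=2 ⌈1407/720⌉=2 ⌈1664/720⌉=3 ⌈1921/720⌉=3 ⌈2178/720⌉=4 ⌈2435/720⌉=4
  n=10…18: ⌈2692/720⌉=4 ⌈2949/720⌉=5 ⌈3206/720⌉=5 ⌈3463/720⌉=5 ⌈3720/720⌉=6 ⌈3977/720⌉=6 ⌈4234/720⌉=6 ⌈4491/720⌉=7 ⌈4748/720⌉=7
s_n = t_(n+1) − t_n for n = 0 … 17 gives
prefix = 001001010010010010
slide a length-9 window over [0..8] … [9..17] (10 windows); first occurrence of each distinct factor:
  [  0..  8] 001001010
  [  1..  9] 010010100
  [  2.. 10] 100101001
  [  3.. 11] 001010010
  [  4.. 12] 010100100
  [  5.. 13] 101001001
  [  6.. 14] 010010010
  [  7.. 15] 100100100
  [  8.. 16] 001001001
  (the other 1 window repeats one of these)
distinct factors: {001001001, 001001010, 001010010, 010010010, 010010100, 010100100, 100100100, 100101001, 101001001}
count = 9  (Sturmian bound for length 9 is 10)


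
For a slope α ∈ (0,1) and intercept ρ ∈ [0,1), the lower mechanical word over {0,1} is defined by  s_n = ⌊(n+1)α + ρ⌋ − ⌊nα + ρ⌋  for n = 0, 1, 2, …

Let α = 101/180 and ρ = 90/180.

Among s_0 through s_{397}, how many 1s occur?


#1s = Σ_{n=0}^{397} s_n = Σ_{n=0}^{397} (⌊(n+1)α+ρ⌋ − ⌊nα+ρ⌋)
the sum telescopes: every ⌊nα+ρ⌋ with 0 < n < 398 appears once with + and once with −, leaving ⌊398α+ρ⌋ − ⌊0·α+ρ⌋
398α + ρ = (398·101 + 90) / 180 = 40288/180
ρ = 90/180
⌊40288/180⌋ = 223,  ⌊90/180⌋ = 0
#1s = 223 − 0 = 223

223


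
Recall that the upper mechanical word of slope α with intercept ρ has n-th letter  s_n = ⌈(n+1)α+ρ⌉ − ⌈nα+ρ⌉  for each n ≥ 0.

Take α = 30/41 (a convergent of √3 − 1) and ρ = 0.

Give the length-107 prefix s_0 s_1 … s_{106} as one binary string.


11101110111011011101110111011011101110110111011101110110111011101110110111011101101110111011101101110111011

n=0: ⌈(1·30)/41⌉ − ⌈(0·30)/41⌉ = ⌈30/41⌉ − ⌈0/41⌉ = 1 − 0 = 1
n=1: ⌈(2·30)/41⌉ − ⌈(1·30)/41⌉ = ⌈60/41⌉ − ⌈30/41⌉ = 2 − 1 = 1
n=2: ⌈(3·30)/41⌉ − ⌈(2·30)/41⌉ = ⌈90/41⌉ − ⌈60/41⌉ = 3 − 2 = 1
n=3: ⌈(4·30)/41⌉ − ⌈(3·30)/41⌉ = ⌈120/41⌉ − ⌈90/41⌉ = 3 − 3 = 0
n=4: ⌈(5·30)/41⌉ − ⌈(4·30)/41⌉ = ⌈150/41⌉ − ⌈120/41⌉ = 4 − 3 = 1
n=5: ⌈(6·30)/41⌉ − ⌈(5·30)/41⌉ = ⌈180/41⌉ − ⌈150/41⌉ = 5 − 4 = 1
n=6: ⌈(7·30)/41⌉ − ⌈(6·30)/41⌉ = ⌈210/41⌉ − ⌈180/41⌉ = 6 − 5 = 1
n=7: ⌈(8·30)/41⌉ − ⌈(7·30)/41⌉ = ⌈240/41⌉ − ⌈210/41⌉ = 6 − 6 = 0
n=8: ⌈(9·30)/41⌉ − ⌈(8·30)/41⌉ = ⌈270/41⌉ − ⌈240/41⌉ = 7 − 6 = 1
n=9: ⌈(10·30)/41⌉ − ⌈(9·30)/41⌉ = ⌈300/41⌉ − ⌈270/41⌉ = 8 − 7 = 1
n=10: ⌈(11·30)/41⌉ − ⌈(10·30)/41⌉ = ⌈330/41⌉ − ⌈300/41⌉ = 9 − 8 = 1
n=11: ⌈(12·30)/41⌉ − ⌈(11·30)/41⌉ = ⌈360/41⌉ − ⌈330/41⌉ = 9 − 9 = 0
n=12: ⌈(13·30)/41⌉ − ⌈(12·30)/41⌉ = ⌈390/41⌉ − ⌈360/41⌉ = 10 − 9 = 1
n=13: ⌈(14·30)/41⌉ − ⌈(13·30)/41⌉ = ⌈420/41⌉ − ⌈390/41⌉ = 11 − 10 = 1
n=14: ⌈(15·30)/41⌉ − ⌈(14·30)/41⌉ = ⌈450/41⌉ − ⌈420/41⌉ = 11 − 11 = 0
n=15: ⌈(16·30)/41⌉ − ⌈(15·30)/41⌉ = ⌈480/41⌉ − ⌈450/41⌉ = 12 − 11 = 1
n=16: ⌈(17·30)/41⌉ − ⌈(16·30)/41⌉ = ⌈510/41⌉ − ⌈480/41⌉ = 13 − 12 = 1
n=17: ⌈(18·30)/41⌉ − ⌈(17·30)/41⌉ = ⌈540/41⌉ − ⌈510/41⌉ = 14 − 13 = 1
n=18: ⌈(19·30)/41⌉ − ⌈(18·30)/41⌉ = ⌈570/41⌉ − ⌈540/41⌉ = 14 − 14 = 0
n=19: ⌈(20·30)/41⌉ − ⌈(19·30)/41⌉ = ⌈600/41⌉ − ⌈570/41⌉ = 15 − 14 = 1
n=20: ⌈(21·30)/41⌉ − ⌈(20·30)/41⌉ = ⌈630/41⌉ − ⌈600/41⌉ = 16 − 15 = 1
n=21: ⌈(22·30)/41⌉ − ⌈(21·30)/41⌉ = ⌈660/41⌉ − ⌈630/41⌉ = 17 − 16 = 1
n=22: ⌈(23·30)/41⌉ − ⌈(22·30)/41⌉ = ⌈690/41⌉ − ⌈660/41⌉ = 17 − 17 = 0
n=23: ⌈(24·30)/41⌉ − ⌈(23·30)/41⌉ = ⌈720/41⌉ − ⌈690/41⌉ = 18 − 17 = 1
n=24: ⌈(25·30)/41⌉ − ⌈(24·30)/41⌉ = ⌈750/41⌉ − ⌈720/41⌉ = 19 − 18 = 1
n=25: ⌈(26·30)/41⌉ − ⌈(25·30)/41⌉ = ⌈780/41⌉ − ⌈750/41⌉ = 20 − 19 = 1
n=26: ⌈(27·30)/41⌉ − ⌈(26·30)/41⌉ = ⌈810/41⌉ − ⌈780/41⌉ = 20 − 20 = 0
n=27: ⌈(28·30)/41⌉ − ⌈(27·30)/41⌉ = ⌈840/41⌉ − ⌈810/41⌉ = 21 − 20 = 1
n=28: ⌈(29·30)/41⌉ − ⌈(28·30)/41⌉ = ⌈870/41⌉ − ⌈840/41⌉ = 22 − 21 = 1
n=29: ⌈(30·30)/41⌉ − ⌈(29·30)/41⌉ = ⌈900/41⌉ − ⌈870/41⌉ = 22 − 22 = 0
n=30: ⌈(31·30)/41⌉ − ⌈(30·30)/41⌉ = ⌈930/41⌉ − ⌈900/41⌉ = 23 − 22 = 1
n=31: ⌈(32·30)/41⌉ − ⌈(31·30)/41⌉ = ⌈960/41⌉ − ⌈930/41⌉ = 24 − 23 = 1
n=32: ⌈(33·30)/41⌉ − ⌈(32·30)/41⌉ = ⌈990/41⌉ − ⌈960/41⌉ = 25 − 24 = 1
n=33: ⌈(34·30)/41⌉ − ⌈(33·30)/41⌉ = ⌈1020/41⌉ − ⌈990/41⌉ = 25 − 25 = 0
n=34: ⌈(35·30)/41⌉ − ⌈(34·30)/41⌉ = ⌈1050/41⌉ − ⌈1020/41⌉ = 26 − 25 = 1
n=35: ⌈(36·30)/41⌉ − ⌈(35·30)/41⌉ = ⌈1080/41⌉ − ⌈1050/41⌉ = 27 − 26 = 1
n=36: ⌈(37·30)/41⌉ − ⌈(36·30)/41⌉ = ⌈1110/41⌉ − ⌈1080/41⌉ = 28 − 27 = 1
n=37: ⌈(38·30)/41⌉ − ⌈(37·30)/41⌉ = ⌈1140/41⌉ − ⌈1110/41⌉ = 28 − 28 = 0
n=38: ⌈(39·30)/41⌉ − ⌈(38·30)/41⌉ = ⌈1170/41⌉ − ⌈1140/41⌉ = 29 − 28 = 1
n=39: ⌈(40·30)/41⌉ − ⌈(39·30)/41⌉ = ⌈1200/41⌉ − ⌈1170/41⌉ = 30 − 29 = 1
n=40: ⌈(41·30)/41⌉ − ⌈(40·30)/41⌉ = ⌈1230/41⌉ − ⌈1200/41⌉ = 30 − 30 = 0
n=41: ⌈(42·30)/41⌉ − ⌈(41·30)/41⌉ = ⌈1260/41⌉ − ⌈1230/41⌉ = 31 − 30 = 1
n=42: ⌈(43·30)/41⌉ − ⌈(42·30)/41⌉ = ⌈1290/41⌉ − ⌈1260/41⌉ = 32 − 31 = 1
n=43: ⌈(44·30)/41⌉ − ⌈(43·30)/41⌉ = ⌈1320/41⌉ − ⌈1290/41⌉ = 33 − 32 = 1
n=44: ⌈(45·30)/41⌉ − ⌈(44·30)/41⌉ = ⌈1350/41⌉ − ⌈1320/41⌉ = 33 − 33 = 0
n=45: ⌈(46·30)/41⌉ − ⌈(45·30)/41⌉ = ⌈1380/41⌉ − ⌈1350/41⌉ = 34 − 33 = 1
n=46: ⌈(47·30)/41⌉ − ⌈(46·30)/41⌉ = ⌈1410/41⌉ − ⌈1380/41⌉ = 35 − 34 = 1
n=47: ⌈(48·30)/41⌉ − ⌈(47·30)/41⌉ = ⌈1440/41⌉ − ⌈1410/41⌉ = 36 − 35 = 1
n=48: ⌈(49·30)/41⌉ − ⌈(48·30)/41⌉ = ⌈1470/41⌉ − ⌈1440/41⌉ = 36 − 36 = 0
n=49: ⌈(50·30)/41⌉ − ⌈(49·30)/41⌉ = ⌈1500/41⌉ − ⌈1470/41⌉ = 37 − 36 = 1
n=50: ⌈(51·30)/41⌉ − ⌈(50·30)/41⌉ = ⌈1530/41⌉ − ⌈1500/41⌉ = 38 − 37 = 1
n=51: ⌈(52·30)/41⌉ − ⌈(51·30)/41⌉ = ⌈1560/41⌉ − ⌈1530/41⌉ = 39 − 38 = 1
n=52: ⌈(53·30)/41⌉ − ⌈(52·30)/41⌉ = ⌈1590/41⌉ − ⌈1560/41⌉ = 39 − 39 = 0
n=53: ⌈(54·30)/41⌉ − ⌈(53·30)/41⌉ = ⌈1620/41⌉ − ⌈1590/41⌉ = 40 − 39 = 1
n=54: ⌈(55·30)/41⌉ − ⌈(54·30)/41⌉ = ⌈1650/41⌉ − ⌈1620/41⌉ = 41 − 40 = 1
n=55: ⌈(56·30)/41⌉ − ⌈(55·30)/41⌉ = ⌈1680/41⌉ − ⌈1650/41⌉ = 41 − 41 = 0
n=56: ⌈(57·30)/41⌉ − ⌈(56·30)/41⌉ = ⌈1710/41⌉ − ⌈1680/41⌉ = 42 − 41 = 1
n=57: ⌈(58·30)/41⌉ − ⌈(57·30)/41⌉ = ⌈1740/41⌉ − ⌈1710/41⌉ = 43 − 42 = 1
n=58: ⌈(59·30)/41⌉ − ⌈(58·30)/41⌉ = ⌈1770/41⌉ − ⌈1740/41⌉ = 44 − 43 = 1
n=59: ⌈(60·30)/41⌉ − ⌈(59·30)/41⌉ = ⌈1800/41⌉ − ⌈1770/41⌉ = 44 − 44 = 0
n=60: ⌈(61·30)/41⌉ − ⌈(60·30)/41⌉ = ⌈1830/41⌉ − ⌈1800/41⌉ = 45 − 44 = 1
n=61: ⌈(62·30)/41⌉ − ⌈(61·30)/41⌉ = ⌈1860/41⌉ − ⌈1830/41⌉ = 46 − 45 = 1
n=62: ⌈(63·30)/41⌉ − ⌈(62·30)/41⌉ = ⌈1890/41⌉ − ⌈1860/41⌉ = 47 − 46 = 1
n=63: ⌈(64·30)/41⌉ − ⌈(63·30)/41⌉ = ⌈1920/41⌉ − ⌈1890/41⌉ = 47 − 47 = 0
n=64: ⌈(65·30)/41⌉ − ⌈(64·30)/41⌉ = ⌈1950/41⌉ − ⌈1920/41⌉ = 48 − 47 = 1
n=65: ⌈(66·30)/41⌉ − ⌈(65·30)/41⌉ = ⌈1980/41⌉ − ⌈1950/41⌉ = 49 − 48 = 1
n=66: ⌈(67·30)/41⌉ − ⌈(66·30)/41⌉ = ⌈2010/41⌉ − ⌈1980/41⌉ = 50 − 49 = 1
n=67: ⌈(68·30)/41⌉ − ⌈(67·30)/41⌉ = ⌈2040/41⌉ − ⌈2010/41⌉ = 50 − 50 = 0
n=68: ⌈(69·30)/41⌉ − ⌈(68·30)/41⌉ = ⌈2070/41⌉ − ⌈2040/41⌉ = 51 − 50 = 1
n=69: ⌈(70·30)/41⌉ − ⌈(69·30)/41⌉ = ⌈2100/41⌉ − ⌈2070/41⌉ = 52 − 51 = 1
n=70: ⌈(71·30)/41⌉ − ⌈(70·30)/41⌉ = ⌈2130/41⌉ − ⌈2100/41⌉ = 52 − 52 = 0
n=71: ⌈(72·30)/41⌉ − ⌈(71·30)/41⌉ = ⌈2160/41⌉ − ⌈2130/41⌉ = 53 − 52 = 1
n=72: ⌈(73·30)/41⌉ − ⌈(72·30)/41⌉ = ⌈2190/41⌉ − ⌈2160/41⌉ = 54 − 53 = 1
n=73: ⌈(74·30)/41⌉ − ⌈(73·30)/41⌉ = ⌈2220/41⌉ − ⌈2190/41⌉ = 55 − 54 = 1
n=74: ⌈(75·30)/41⌉ − ⌈(74·30)/41⌉ = ⌈2250/41⌉ − ⌈2220/41⌉ = 55 − 55 = 0
n=75: ⌈(76·30)/41⌉ − ⌈(75·30)/41⌉ = ⌈2280/41⌉ − ⌈2250/41⌉ = 56 − 55 = 1
n=76: ⌈(77·30)/41⌉ − ⌈(76·30)/41⌉ = ⌈2310/41⌉ − ⌈2280/41⌉ = 57 − 56 = 1
n=77: ⌈(78·30)/41⌉ − ⌈(77·30)/41⌉ = ⌈2340/41⌉ − ⌈2310/41⌉ = 58 − 57 = 1
n=78: ⌈(79·30)/41⌉ − ⌈(78·30)/41⌉ = ⌈2370/41⌉ − ⌈2340/41⌉ = 58 − 58 = 0
n=79: ⌈(80·30)/41⌉ − ⌈(79·30)/41⌉ = ⌈2400/41⌉ − ⌈2370/41⌉ = 59 − 58 = 1
n=80: ⌈(81·30)/41⌉ − ⌈(80·30)/41⌉ = ⌈2430/41⌉ − ⌈2400/41⌉ = 60 − 59 = 1
n=81: ⌈(82·30)/41⌉ − ⌈(81·30)/41⌉ = ⌈2460/41⌉ − ⌈2430/41⌉ = 60 − 60 = 0
n=82: ⌈(83·30)/41⌉ − ⌈(82·30)/41⌉ = ⌈2490/41⌉ − ⌈2460/41⌉ = 61 − 60 = 1
n=83: ⌈(84·30)/41⌉ − ⌈(83·30)/41⌉ = ⌈2520/41⌉ − ⌈2490/41⌉ = 62 − 61 = 1
n=84: ⌈(85·30)/41⌉ − ⌈(84·30)/41⌉ = ⌈2550/41⌉ − ⌈2520/41⌉ = 63 − 62 = 1
n=85: ⌈(86·30)/41⌉ − ⌈(85·30)/41⌉ = ⌈2580/41⌉ − ⌈2550/41⌉ = 63 − 63 = 0
n=86: ⌈(87·30)/41⌉ − ⌈(86·30)/41⌉ = ⌈2610/41⌉ − ⌈2580/41⌉ = 64 − 63 = 1
n=87: ⌈(88·30)/41⌉ − ⌈(87·30)/41⌉ = ⌈2640/41⌉ − ⌈2610/41⌉ = 65 − 64 = 1
n=88: ⌈(89·30)/41⌉ − ⌈(88·30)/41⌉ = ⌈2670/41⌉ − ⌈2640/41⌉ = 66 − 65 = 1
n=89: ⌈(90·30)/41⌉ − ⌈(89·30)/41⌉ = ⌈2700/41⌉ − ⌈2670/41⌉ = 66 − 66 = 0
n=90: ⌈(91·30)/41⌉ − ⌈(90·30)/41⌉ = ⌈2730/41⌉ − ⌈2700/41⌉ = 67 − 66 = 1
n=91: ⌈(92·30)/41⌉ − ⌈(91·30)/41⌉ = ⌈2760/41⌉ − ⌈2730/41⌉ = 68 − 67 = 1
n=92: ⌈(93·30)/41⌉ − ⌈(92·30)/41⌉ = ⌈2790/41⌉ − ⌈2760/41⌉ = 69 − 68 = 1
n=93: ⌈(94·30)/41⌉ − ⌈(93·30)/41⌉ = ⌈2820/41⌉ − ⌈2790/41⌉ = 69 − 69 = 0
n=94: ⌈(95·30)/41⌉ − ⌈(94·30)/41⌉ = ⌈2850/41⌉ − ⌈2820/41⌉ = 70 − 69 = 1
n=95: ⌈(96·30)/41⌉ − ⌈(95·30)/41⌉ = ⌈2880/41⌉ − ⌈2850/41⌉ = 71 − 70 = 1
n=96: ⌈(97·30)/41⌉ − ⌈(96·30)/41⌉ = ⌈2910/41⌉ − ⌈2880/41⌉ = 71 − 71 = 0
n=97: ⌈(98·30)/41⌉ − ⌈(97·30)/41⌉ = ⌈2940/41⌉ − ⌈2910/41⌉ = 72 − 71 = 1
n=98: ⌈(99·30)/41⌉ − ⌈(98·30)/41⌉ = ⌈2970/41⌉ − ⌈2940/41⌉ = 73 − 72 = 1
n=99: ⌈(100·30)/41⌉ − ⌈(99·30)/41⌉ = ⌈3000/41⌉ − ⌈2970/41⌉ = 74 − 73 = 1
n=100: ⌈(101·30)/41⌉ − ⌈(100·30)/41⌉ = ⌈3030/41⌉ − ⌈3000/41⌉ = 74 − 74 = 0
n=101: ⌈(102·30)/41⌉ − ⌈(101·30)/41⌉ = ⌈3060/41⌉ − ⌈3030/41⌉ = 75 − 74 = 1
n=102: ⌈(103·30)/41⌉ − ⌈(102·30)/41⌉ = ⌈3090/41⌉ − ⌈3060/41⌉ = 76 − 75 = 1
n=103: ⌈(104·30)/41⌉ − ⌈(103·30)/41⌉ = ⌈3120/41⌉ − ⌈3090/41⌉ = 77 − 76 = 1
n=104: ⌈(105·30)/41⌉ − ⌈(104·30)/41⌉ = ⌈3150/41⌉ − ⌈3120/41⌉ = 77 − 77 = 0
n=105: ⌈(106·30)/41⌉ − ⌈(105·30)/41⌉ = ⌈3180/41⌉ − ⌈3150/41⌉ = 78 − 77 = 1
n=106: ⌈(107·30)/41⌉ − ⌈(106·30)/41⌉ = ⌈3210/41⌉ − ⌈3180/41⌉ = 79 − 78 = 1


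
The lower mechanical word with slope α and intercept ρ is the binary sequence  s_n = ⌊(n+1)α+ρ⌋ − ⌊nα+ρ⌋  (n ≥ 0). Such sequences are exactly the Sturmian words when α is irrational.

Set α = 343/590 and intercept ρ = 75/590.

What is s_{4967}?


(n+1)α + ρ = (4968·343 + 75) / 590 = 1704099/590
nα + ρ     = (4967·343 + 75) / 590 = 1703756/590
⌊1704099/590⌋ = 2888,  ⌊1703756/590⌋ = 2887
s_{4967} = 2888 − 2887 = 1

1


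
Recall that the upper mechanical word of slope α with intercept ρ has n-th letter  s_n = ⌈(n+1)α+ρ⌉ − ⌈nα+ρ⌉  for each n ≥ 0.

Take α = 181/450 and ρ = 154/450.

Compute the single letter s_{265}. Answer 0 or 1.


1

(n+1)α + ρ = (266·181 + 154) / 450 = 48300/450
nα + ρ     = (265·181 + 154) / 450 = 48119/450
⌈48300/450⌉ = 108,  ⌈48119/450⌉ = 107
s_{265} = 108 − 107 = 1


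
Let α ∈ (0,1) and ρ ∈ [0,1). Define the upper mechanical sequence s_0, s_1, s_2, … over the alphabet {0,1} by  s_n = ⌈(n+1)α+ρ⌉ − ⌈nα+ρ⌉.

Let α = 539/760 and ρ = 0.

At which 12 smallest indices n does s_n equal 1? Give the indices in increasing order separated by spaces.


0 1 2 4 5 7 8 9 11 12 14 15

n=0: ⌈539/760⌉−⌈0/760⌉ = 1−0 = 1  ← one
n=1: ⌈1078/760⌉−⌈539/760⌉ = 2−1 = 1  ← one
n=2: ⌈1617/760⌉−⌈1078/760⌉ = 3−2 = 1  ← one
n=3: ⌈2156/760⌉−⌈1617/760⌉ = 3−3 = 0
n=4: ⌈2695/760⌉−⌈2156/760⌉ = 4−3 = 1  ← one
n=5: ⌈3234/760⌉−⌈2695/760⌉ = 5−4 = 1  ← one
n=6: ⌈3773/760⌉−⌈3234/760⌉ = 5−5 = 0
n=7: ⌈4312/760⌉−⌈3773/760⌉ = 6−5 = 1  ← one
n=8: ⌈4851/760⌉−⌈4312/760⌉ = 7−6 = 1  ← one
n=9: ⌈5390/760⌉−⌈4851/760⌉ = 8−7 = 1  ← one
n=10: ⌈5929/760⌉−⌈5390/760⌉ = 8−8 = 0
n=11: ⌈6468/760⌉−⌈5929/760⌉ = 9−8 = 1  ← one
n=12: ⌈7007/760⌉−⌈6468/760⌉ = 10−9 = 1  ← one
n=13: ⌈7546/760⌉−⌈7007/760⌉ = 10−10 = 0
n=14: ⌈8085/760⌉−⌈7546/760⌉ = 11−10 = 1  ← one
n=15: ⌈8624/760⌉−⌈8085/760⌉ = 12−11 = 1  ← one
positions of the first 12 ones: 0 1 2 4 5 7 8 9 11 12 14 15


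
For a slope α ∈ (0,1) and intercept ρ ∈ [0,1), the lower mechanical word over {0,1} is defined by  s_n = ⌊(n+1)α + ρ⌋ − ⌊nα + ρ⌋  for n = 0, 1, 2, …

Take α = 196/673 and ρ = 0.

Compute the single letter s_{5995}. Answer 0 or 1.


(n+1)α + ρ = (5996·196) / 673 = 1175216/673
nα + ρ     = (5995·196) / 673 = 1175020/673
⌊1175216/673⌋ = 1746,  ⌊1175020/673⌋ = 1745
s_{5995} = 1746 − 1745 = 1

1


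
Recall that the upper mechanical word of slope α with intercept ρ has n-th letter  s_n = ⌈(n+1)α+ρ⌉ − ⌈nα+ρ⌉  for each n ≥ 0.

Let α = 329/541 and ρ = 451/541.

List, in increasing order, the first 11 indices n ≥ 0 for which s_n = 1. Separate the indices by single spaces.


0 1 3 5 6 8 10 11 13 15 16

n=0: ⌈780/541⌉−⌈451/541⌉ = 2−1 = 1  ← one
n=1: ⌈1109/541⌉−⌈780/541⌉ = 3−2 = 1  ← one
n=2: ⌈1438/541⌉−⌈1109/541⌉ = 3−3 = 0
n=3: ⌈1767/541⌉−⌈1438/541⌉ = 4−3 = 1  ← one
n=4: ⌈2096/541⌉−⌈1767/541⌉ = 4−4 = 0
n=5: ⌈2425/541⌉−⌈2096/541⌉ = 5−4 = 1  ← one
n=6: ⌈2754/541⌉−⌈2425/541⌉ = 6−5 = 1  ← one
n=7: ⌈3083/541⌉−⌈2754/541⌉ = 6−6 = 0
n=8: ⌈3412/541⌉−⌈3083/541⌉ = 7−6 = 1  ← one
n=9: ⌈3741/541⌉−⌈3412/541⌉ = 7−7 = 0
n=10: ⌈4070/541⌉−⌈3741/541⌉ = 8−7 = 1  ← one
n=11: ⌈4399/541⌉−⌈4070/541⌉ = 9−8 = 1  ← one
n=12: ⌈4728/541⌉−⌈4399/541⌉ = 9−9 = 0
n=13: ⌈5057/541⌉−⌈4728/541⌉ = 10−9 = 1  ← one
n=14: ⌈5386/541⌉−⌈5057/541⌉ = 10−10 = 0
n=15: ⌈5715/541⌉−⌈5386/541⌉ = 11−10 = 1  ← one
n=16: ⌈6044/541⌉−⌈5715/541⌉ = 12−11 = 1  ← one
positions of the first 11 ones: 0 1 3 5 6 8 10 11 13 15 16


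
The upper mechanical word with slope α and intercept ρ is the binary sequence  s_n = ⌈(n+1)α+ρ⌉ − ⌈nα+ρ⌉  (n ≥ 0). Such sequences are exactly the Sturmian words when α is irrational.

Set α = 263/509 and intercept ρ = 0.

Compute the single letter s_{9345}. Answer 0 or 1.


(n+1)α + ρ = (9346·263) / 509 = 2457998/509
nα + ρ     = (9345·263) / 509 = 2457735/509
⌈2457998/509⌉ = 4830,  ⌈2457735/509⌉ = 4829
s_{9345} = 4830 − 4829 = 1

1


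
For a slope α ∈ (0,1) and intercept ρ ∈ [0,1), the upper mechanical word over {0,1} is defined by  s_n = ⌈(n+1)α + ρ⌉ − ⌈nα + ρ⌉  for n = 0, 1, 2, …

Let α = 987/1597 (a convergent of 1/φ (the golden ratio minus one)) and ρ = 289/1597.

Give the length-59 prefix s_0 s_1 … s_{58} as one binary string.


n=0: ⌈(1·987+289)/1597⌉ − ⌈(0·987+289)/1597⌉ = ⌈1276/1597⌉ − ⌈289/1597⌉ = 1 − 1 = 0
n=1: ⌈(2·987+289)/1597⌉ − ⌈(1·987+289)/1597⌉ = ⌈2263/1597⌉ − ⌈1276/1597⌉ = 2 − 1 = 1
n=2: ⌈(3·987+289)/1597⌉ − ⌈(2·987+289)/1597⌉ = ⌈3250/1597⌉ − ⌈2263/1597⌉ = 3 − 2 = 1
n=3: ⌈(4·987+289)/1597⌉ − ⌈(3·987+289)/1597⌉ = ⌈4237/1597⌉ − ⌈3250/1597⌉ = 3 − 3 = 0
n=4: ⌈(5·987+289)/1597⌉ − ⌈(4·987+289)/1597⌉ = ⌈5224/1597⌉ − ⌈4237/1597⌉ = 4 − 3 = 1
n=5: ⌈(6·987+289)/1597⌉ − ⌈(5·987+289)/1597⌉ = ⌈6211/1597⌉ − ⌈5224/1597⌉ = 4 − 4 = 0
n=6: ⌈(7·987+289)/1597⌉ − ⌈(6·987+289)/1597⌉ = ⌈7198/1597⌉ − ⌈6211/1597⌉ = 5 − 4 = 1
n=7: ⌈(8·987+289)/1597⌉ − ⌈(7·987+289)/1597⌉ = ⌈8185/1597⌉ − ⌈7198/1597⌉ = 6 − 5 = 1
n=8: ⌈(9·987+289)/1597⌉ − ⌈(8·987+289)/1597⌉ = ⌈9172/1597⌉ − ⌈8185/1597⌉ = 6 − 6 = 0
n=9: ⌈(10·987+289)/1597⌉ − ⌈(9·987+289)/1597⌉ = ⌈10159/1597⌉ − ⌈9172/1597⌉ = 7 − 6 = 1
n=10: ⌈(11·987+289)/1597⌉ − ⌈(10·987+289)/1597⌉ = ⌈11146/1597⌉ − ⌈10159/1597⌉ = 7 − 7 = 0
n=11: ⌈(12·987+289)/1597⌉ − ⌈(11·987+289)/1597⌉ = ⌈12133/1597⌉ − ⌈11146/1597⌉ = 8 − 7 = 1
n=12: ⌈(13·987+289)/1597⌉ − ⌈(12·987+289)/1597⌉ = ⌈13120/1597⌉ − ⌈12133/1597⌉ = 9 − 8 = 1
n=13: ⌈(14·987+289)/1597⌉ − ⌈(13·987+289)/1597⌉ = ⌈14107/1597⌉ − ⌈13120/1597⌉ = 9 − 9 = 0
n=14: ⌈(15·987+289)/1597⌉ − ⌈(14·987+289)/1597⌉ = ⌈15094/1597⌉ − ⌈14107/1597⌉ = 10 − 9 = 1
n=15: ⌈(16·987+289)/1597⌉ − ⌈(15·987+289)/1597⌉ = ⌈16081/1597⌉ − ⌈15094/1597⌉ = 11 − 10 = 1
n=16: ⌈(17·987+289)/1597⌉ − ⌈(16·987+289)/1597⌉ = ⌈17068/1597⌉ − ⌈16081/1597⌉ = 11 − 11 = 0
n=17: ⌈(18·987+289)/1597⌉ − ⌈(17·987+289)/1597⌉ = ⌈18055/1597⌉ − ⌈17068/1597⌉ = 12 − 11 = 1
n=18: ⌈(19·987+289)/1597⌉ − ⌈(18·987+289)/1597⌉ = ⌈19042/1597⌉ − ⌈18055/1597⌉ = 12 − 12 = 0
n=19: ⌈(20·987+289)/1597⌉ − ⌈(19·987+289)/1597⌉ = ⌈20029/1597⌉ − ⌈19042/1597⌉ = 13 − 12 = 1
n=20: ⌈(21·987+289)/1597⌉ − ⌈(20·987+289)/1597⌉ = ⌈21016/1597⌉ − ⌈20029/1597⌉ = 14 − 13 = 1
n=21: ⌈(22·987+289)/1597⌉ − ⌈(21·987+289)/1597⌉ = ⌈22003/1597⌉ − ⌈21016/1597⌉ = 14 − 14 = 0
n=22: ⌈(23·987+289)/1597⌉ − ⌈(22·987+289)/1597⌉ = ⌈22990/1597⌉ − ⌈22003/1597⌉ = 15 − 14 = 1
n=23: ⌈(24·987+289)/1597⌉ − ⌈(23·987+289)/1597⌉ = ⌈23977/1597⌉ − ⌈22990/1597⌉ = 16 − 15 = 1
n=24: ⌈(25·987+289)/1597⌉ − ⌈(24·987+289)/1597⌉ = ⌈24964/1597⌉ − ⌈23977/1597⌉ = 16 − 16 = 0
n=25: ⌈(26·987+289)/1597⌉ − ⌈(25·987+289)/1597⌉ = ⌈25951/1597⌉ − ⌈24964/1597⌉ = 17 − 16 = 1
n=26: ⌈(27·987+289)/1597⌉ − ⌈(26·987+289)/1597⌉ = ⌈26938/1597⌉ − ⌈25951/1597⌉ = 17 − 17 = 0
n=27: ⌈(28·987+289)/1597⌉ − ⌈(27·987+289)/1597⌉ = ⌈27925/1597⌉ − ⌈26938/1597⌉ = 18 − 17 = 1
n=28: ⌈(29·987+289)/1597⌉ − ⌈(28·987+289)/1597⌉ = ⌈28912/1597⌉ − ⌈27925/1597⌉ = 19 − 18 = 1
n=29: ⌈(30·987+289)/1597⌉ − ⌈(29·987+289)/1597⌉ = ⌈29899/1597⌉ − ⌈28912/1597⌉ = 19 − 19 = 0
n=30: ⌈(31·987+289)/1597⌉ − ⌈(30·987+289)/1597⌉ = ⌈30886/1597⌉ − ⌈29899/1597⌉ = 20 − 19 = 1
n=31: ⌈(32·987+289)/1597⌉ − ⌈(31·987+289)/1597⌉ = ⌈31873/1597⌉ − ⌈30886/1597⌉ = 20 − 20 = 0
n=32: ⌈(33·987+289)/1597⌉ − ⌈(32·987+289)/1597⌉ = ⌈32860/1597⌉ − ⌈31873/1597⌉ = 21 − 20 = 1
n=33: ⌈(34·987+289)/1597⌉ − ⌈(33·987+289)/1597⌉ = ⌈33847/1597⌉ − ⌈32860/1597⌉ = 22 − 21 = 1
n=34: ⌈(35·987+289)/1597⌉ − ⌈(34·987+289)/1597⌉ = ⌈34834/1597⌉ − ⌈33847/1597⌉ = 22 − 22 = 0
n=35: ⌈(36·987+289)/1597⌉ − ⌈(35·987+289)/1597⌉ = ⌈35821/1597⌉ − ⌈34834/1597⌉ = 23 − 22 = 1
n=36: ⌈(37·987+289)/1597⌉ − ⌈(36·987+289)/1597⌉ = ⌈36808/1597⌉ − ⌈35821/1597⌉ = 24 − 23 = 1
n=37: ⌈(38·987+289)/1597⌉ − ⌈(37·987+289)/1597⌉ = ⌈37795/1597⌉ − ⌈36808/1597⌉ = 24 − 24 = 0
n=38: ⌈(39·987+289)/1597⌉ − ⌈(38·987+289)/1597⌉ = ⌈38782/1597⌉ − ⌈37795/1597⌉ = 25 − 24 = 1
n=39: ⌈(40·987+289)/1597⌉ − ⌈(39·987+289)/1597⌉ = ⌈39769/1597⌉ − ⌈38782/1597⌉ = 25 − 25 = 0
n=40: ⌈(41·987+289)/1597⌉ − ⌈(40·987+289)/1597⌉ = ⌈40756/1597⌉ − ⌈39769/1597⌉ = 26 − 25 = 1
n=41: ⌈(42·987+289)/1597⌉ − ⌈(41·987+289)/1597⌉ = ⌈41743/1597⌉ − ⌈40756/1597⌉ = 27 − 26 = 1
n=42: ⌈(43·987+289)/1597⌉ − ⌈(42·987+289)/1597⌉ = ⌈42730/1597⌉ − ⌈41743/1597⌉ = 27 − 27 = 0
n=43: ⌈(44·987+289)/1597⌉ − ⌈(43·987+289)/1597⌉ = ⌈43717/1597⌉ − ⌈42730/1597⌉ = 28 − 27 = 1
n=44: ⌈(45·987+289)/1597⌉ − ⌈(44·987+289)/1597⌉ = ⌈44704/1597⌉ − ⌈43717/1597⌉ = 28 − 28 = 0
n=45: ⌈(46·987+289)/1597⌉ − ⌈(45·987+289)/1597⌉ = ⌈45691/1597⌉ − ⌈44704/1597⌉ = 29 − 28 = 1
n=46: ⌈(47·987+289)/1597⌉ − ⌈(46·987+289)/1597⌉ = ⌈46678/1597⌉ − ⌈45691/1597⌉ = 30 − 29 = 1
n=47: ⌈(48·987+289)/1597⌉ − ⌈(47·987+289)/1597⌉ = ⌈47665/1597⌉ − ⌈46678/1597⌉ = 30 − 30 = 0
n=48: ⌈(49·987+289)/1597⌉ − ⌈(48·987+289)/1597⌉ = ⌈48652/1597⌉ − ⌈47665/1597⌉ = 31 − 30 = 1
n=49: ⌈(50·987+289)/1597⌉ − ⌈(49·987+289)/1597⌉ = ⌈49639/1597⌉ − ⌈48652/1597⌉ = 32 − 31 = 1
n=50: ⌈(51·987+289)/1597⌉ − ⌈(50·987+289)/1597⌉ = ⌈50626/1597⌉ − ⌈49639/1597⌉ = 32 − 32 = 0
n=51: ⌈(52·987+289)/1597⌉ − ⌈(51·987+289)/1597⌉ = ⌈51613/1597⌉ − ⌈50626/1597⌉ = 33 − 32 = 1
n=52: ⌈(53·987+289)/1597⌉ − ⌈(52·987+289)/1597⌉ = ⌈52600/1597⌉ − ⌈51613/1597⌉ = 33 − 33 = 0
n=53: ⌈(54·987+289)/1597⌉ − ⌈(53·987+289)/1597⌉ = ⌈53587/1597⌉ − ⌈52600/1597⌉ = 34 − 33 = 1
n=54: ⌈(55·987+289)/1597⌉ − ⌈(54·987+289)/1597⌉ = ⌈54574/1597⌉ − ⌈53587/1597⌉ = 35 − 34 = 1
n=55: ⌈(56·987+289)/1597⌉ − ⌈(55·987+289)/1597⌉ = ⌈55561/1597⌉ − ⌈54574/1597⌉ = 35 − 35 = 0
n=56: ⌈(57·987+289)/1597⌉ − ⌈(56·987+289)/1597⌉ = ⌈56548/1597⌉ − ⌈55561/1597⌉ = 36 − 35 = 1
n=57: ⌈(58·987+289)/1597⌉ − ⌈(57·987+289)/1597⌉ = ⌈57535/1597⌉ − ⌈56548/1597⌉ = 37 − 36 = 1
n=58: ⌈(59·987+289)/1597⌉ − ⌈(58·987+289)/1597⌉ = ⌈58522/1597⌉ − ⌈57535/1597⌉ = 37 − 37 = 0

01101011010110110101101101011010110110101101011011010110110


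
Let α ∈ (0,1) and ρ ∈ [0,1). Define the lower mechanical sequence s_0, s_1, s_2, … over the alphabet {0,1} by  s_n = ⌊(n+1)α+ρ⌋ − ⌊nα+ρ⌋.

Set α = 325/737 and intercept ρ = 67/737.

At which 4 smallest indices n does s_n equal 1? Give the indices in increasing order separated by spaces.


2 4 6 8

n=0: ⌊392/737⌋−⌊67/737⌋ = 0−0 = 0
n=1: ⌊717/737⌋−⌊392/737⌋ = 0−0 = 0
n=2: ⌊1042/737⌋−⌊717/737⌋ = 1−0 = 1  ← one
n=3: ⌊1367/737⌋−⌊1042/737⌋ = 1−1 = 0
n=4: ⌊1692/737⌋−⌊1367/737⌋ = 2−1 = 1  ← one
n=5: ⌊2017/737⌋−⌊1692/737⌋ = 2−2 = 0
n=6: ⌊2342/737⌋−⌊2017/737⌋ = 3−2 = 1  ← one
n=7: ⌊2667/737⌋−⌊2342/737⌋ = 3−3 = 0
n=8: ⌊2992/737⌋−⌊2667/737⌋ = 4−3 = 1  ← one
positions of the first 4 ones: 2 4 6 8


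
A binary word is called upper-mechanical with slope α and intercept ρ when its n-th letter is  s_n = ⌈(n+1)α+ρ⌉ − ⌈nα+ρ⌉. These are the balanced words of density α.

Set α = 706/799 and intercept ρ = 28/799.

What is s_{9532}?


(n+1)α + ρ = (9533·706 + 28) / 799 = 6730326/799
nα + ρ     = (9532·706 + 28) / 799 = 6729620/799
⌈6730326/799⌉ = 8424,  ⌈6729620/799⌉ = 8423
s_{9532} = 8424 − 8423 = 1

1


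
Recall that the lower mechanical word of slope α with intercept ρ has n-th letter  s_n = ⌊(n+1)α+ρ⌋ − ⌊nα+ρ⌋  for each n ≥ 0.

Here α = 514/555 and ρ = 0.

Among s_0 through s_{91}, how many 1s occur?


85

#1s = Σ_{n=0}^{91} s_n = Σ_{n=0}^{91} (⌊(n+1)α+ρ⌋ − ⌊nα+ρ⌋)
the sum telescopes: every ⌊nα+ρ⌋ with 0 < n < 92 appears once with + and once with −, leaving ⌊92α+ρ⌋ − ⌊0·α+ρ⌋
92α + ρ = (92·514) / 555 = 47288/555
ρ = 0/555
⌊47288/555⌋ = 85,  ⌊0/555⌋ = 0
#1s = 85 − 0 = 85


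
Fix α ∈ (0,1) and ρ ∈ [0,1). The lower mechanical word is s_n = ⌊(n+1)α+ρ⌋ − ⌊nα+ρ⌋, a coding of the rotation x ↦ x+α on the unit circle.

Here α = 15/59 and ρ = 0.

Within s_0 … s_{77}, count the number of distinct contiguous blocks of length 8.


t_n = ⌊(n·15)/59⌋ for n = 0 … 78:
  n=0…9: ⌊0/59⌋=0 ⌊15/59⌋=0 ⌊30/59⌋=0 ⌊45/59⌋=0 ⌊60/59⌋=1 ⌊75/59⌋=1 ⌊90/59⌋=1 ⌊105/59⌋=1 ⌊120/59⌋=2 ⌊135/59⌋=2
  n=10…19: ⌊150/59⌋=2 ⌊165/59⌋=2 ⌊180/59⌋=3 ⌊195/59⌋=3 ⌊210/59⌋=3 ⌊225/59⌋=3 ⌊240/59⌋=4 ⌊255/59⌋=4 ⌊270/59⌋=4 ⌊285/59⌋=4
  n=20…29: ⌊300/59⌋=5 ⌊315/59⌋=5 ⌊330/59⌋=5 ⌊345/59⌋=5 ⌊360/59⌋=6 ⌊375/59⌋=6 ⌊390/59⌋=6 ⌊405/59⌋=6 ⌊420/59⌋=7 ⌊435/59⌋=7
  n=30…39: ⌊450/59⌋=7 ⌊465/59⌋=7 ⌊480/59⌋=8 ⌊495/59⌋=8 ⌊510/59⌋=8 ⌊525/59⌋=8 ⌊540/59⌋=9 ⌊555/59⌋=9 ⌊570/59⌋=9 ⌊585/59⌋=9
  n=40…49: ⌊600/59⌋=10 ⌊615/59⌋=10 ⌊630/59⌋=10 ⌊645/59⌋=10 ⌊660/59⌋=11 ⌊675/59⌋=11 ⌊690/59⌋=11 ⌊705/59⌋=11 ⌊720/59⌋=12 ⌊735/59⌋=12
  n=50…59: ⌊750/59⌋=12 ⌊765/59⌋=12 ⌊780/59⌋=13 ⌊795/59⌋=13 ⌊810/59⌋=13 ⌊825/59⌋=13 ⌊840/59⌋=14 ⌊855/59⌋=14 ⌊870/59⌋=14 ⌊885/59⌋=15
  n=60…69: ⌊900/59⌋=15 ⌊915/59⌋=15 ⌊930/59⌋=15 ⌊945/59⌋=16 ⌊960/59⌋=16 ⌊975/59⌋=16 ⌊990/59⌋=16 ⌊1005/59⌋=17 ⌊1020/59⌋=17 ⌊1035/59⌋=17
  n=70…78: ⌊1050/59⌋=17 ⌊1065/59⌋=18 ⌊1080/59⌋=18 ⌊1095/59⌋=18 ⌊1110/59⌋=18 ⌊1125/59⌋=19 ⌊1140/59⌋=19 ⌊1155/59⌋=19 ⌊1170/59⌋=19
s_n = t_(n+1) − t_n for n = 0 … 77 gives
prefix = 000100010001000100010001000100010001000100010001000100010010001000100010001000
slide a length-8 window over [0..7] … [70..77] (71 windows); first occurrence of each distinct factor:
  [  0..  7] 00010001
  [  1..  8] 00100010
  [  2..  9] 01000100
  [  3.. 10] 10001000
  [ 51.. 58] 10001001
  [ 52.. 59] 00010010
  [ 53.. 60] 00100100
  [ 54.. 61] 01001000
  [ 55.. 62] 10010001
  (the other 62 windows repeat one of these)
distinct factors: {00010001, 00010010, 00100010, 00100100, 01000100, 01001000, 10001000, 10001001, 10010001}
count = 9  (Sturmian bound for length 8 is 9)

9


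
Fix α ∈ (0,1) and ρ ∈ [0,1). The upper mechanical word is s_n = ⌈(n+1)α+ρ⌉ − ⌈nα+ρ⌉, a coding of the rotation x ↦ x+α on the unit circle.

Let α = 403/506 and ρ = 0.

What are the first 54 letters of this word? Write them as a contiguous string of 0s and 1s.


111101111011110111101111011110111101111011110111101111

n=0: ⌈(1·403)/506⌉ − ⌈(0·403)/506⌉ = ⌈403/506⌉ − ⌈0/506⌉ = 1 − 0 = 1
n=1: ⌈(2·403)/506⌉ − ⌈(1·403)/506⌉ = ⌈806/506⌉ − ⌈403/506⌉ = 2 − 1 = 1
n=2: ⌈(3·403)/506⌉ − ⌈(2·403)/506⌉ = ⌈1209/506⌉ − ⌈806/506⌉ = 3 − 2 = 1
n=3: ⌈(4·403)/506⌉ − ⌈(3·403)/506⌉ = ⌈1612/506⌉ − ⌈1209/506⌉ = 4 − 3 = 1
n=4: ⌈(5·403)/506⌉ − ⌈(4·403)/506⌉ = ⌈2015/506⌉ − ⌈1612/506⌉ = 4 − 4 = 0
n=5: ⌈(6·403)/506⌉ − ⌈(5·403)/506⌉ = ⌈2418/506⌉ − ⌈2015/506⌉ = 5 − 4 = 1
n=6: ⌈(7·403)/506⌉ − ⌈(6·403)/506⌉ = ⌈2821/506⌉ − ⌈2418/506⌉ = 6 − 5 = 1
n=7: ⌈(8·403)/506⌉ − ⌈(7·403)/506⌉ = ⌈3224/506⌉ − ⌈2821/506⌉ = 7 − 6 = 1
n=8: ⌈(9·403)/506⌉ − ⌈(8·403)/506⌉ = ⌈3627/506⌉ − ⌈3224/506⌉ = 8 − 7 = 1
n=9: ⌈(10·403)/506⌉ − ⌈(9·403)/506⌉ = ⌈4030/506⌉ − ⌈3627/506⌉ = 8 − 8 = 0
n=10: ⌈(11·403)/506⌉ − ⌈(10·403)/506⌉ = ⌈4433/506⌉ − ⌈4030/506⌉ = 9 − 8 = 1
n=11: ⌈(12·403)/506⌉ − ⌈(11·403)/506⌉ = ⌈4836/506⌉ − ⌈4433/506⌉ = 10 − 9 = 1
n=12: ⌈(13·403)/506⌉ − ⌈(12·403)/506⌉ = ⌈5239/506⌉ − ⌈4836/506⌉ = 11 − 10 = 1
n=13: ⌈(14·403)/506⌉ − ⌈(13·403)/506⌉ = ⌈5642/506⌉ − ⌈5239/506⌉ = 12 − 11 = 1
n=14: ⌈(15·403)/506⌉ − ⌈(14·403)/506⌉ = ⌈6045/506⌉ − ⌈5642/506⌉ = 12 − 12 = 0
n=15: ⌈(16·403)/506⌉ − ⌈(15·403)/506⌉ = ⌈6448/506⌉ − ⌈6045/506⌉ = 13 − 12 = 1
n=16: ⌈(17·403)/506⌉ − ⌈(16·403)/506⌉ = ⌈6851/506⌉ − ⌈6448/506⌉ = 14 − 13 = 1
n=17: ⌈(18·403)/506⌉ − ⌈(17·403)/506⌉ = ⌈7254/506⌉ − ⌈6851/506⌉ = 15 − 14 = 1
n=18: ⌈(19·403)/506⌉ − ⌈(18·403)/506⌉ = ⌈7657/506⌉ − ⌈7254/506⌉ = 16 − 15 = 1
n=19: ⌈(20·403)/506⌉ − ⌈(19·403)/506⌉ = ⌈8060/506⌉ − ⌈7657/506⌉ = 16 − 16 = 0
n=20: ⌈(21·403)/506⌉ − ⌈(20·403)/506⌉ = ⌈8463/506⌉ − ⌈8060/506⌉ = 17 − 16 = 1
n=21: ⌈(22·403)/506⌉ − ⌈(21·403)/506⌉ = ⌈8866/506⌉ − ⌈8463/506⌉ = 18 − 17 = 1
n=22: ⌈(23·403)/506⌉ − ⌈(22·403)/506⌉ = ⌈9269/506⌉ − ⌈8866/506⌉ = 19 − 18 = 1
n=23: ⌈(24·403)/506⌉ − ⌈(23·403)/506⌉ = ⌈9672/506⌉ − ⌈9269/506⌉ = 20 − 19 = 1
n=24: ⌈(25·403)/506⌉ − ⌈(24·403)/506⌉ = ⌈10075/506⌉ − ⌈9672/506⌉ = 20 − 20 = 0
n=25: ⌈(26·403)/506⌉ − ⌈(25·403)/506⌉ = ⌈10478/506⌉ − ⌈10075/506⌉ = 21 − 20 = 1
n=26: ⌈(27·403)/506⌉ − ⌈(26·403)/506⌉ = ⌈10881/506⌉ − ⌈10478/506⌉ = 22 − 21 = 1
n=27: ⌈(28·403)/506⌉ − ⌈(27·403)/506⌉ = ⌈11284/506⌉ − ⌈10881/506⌉ = 23 − 22 = 1
n=28: ⌈(29·403)/506⌉ − ⌈(28·403)/506⌉ = ⌈11687/506⌉ − ⌈11284/506⌉ = 24 − 23 = 1
n=29: ⌈(30·403)/506⌉ − ⌈(29·403)/506⌉ = ⌈12090/506⌉ − ⌈11687/506⌉ = 24 − 24 = 0
n=30: ⌈(31·403)/506⌉ − ⌈(30·403)/506⌉ = ⌈12493/506⌉ − ⌈12090/506⌉ = 25 − 24 = 1
n=31: ⌈(32·403)/506⌉ − ⌈(31·403)/506⌉ = ⌈12896/506⌉ − ⌈12493/506⌉ = 26 − 25 = 1
n=32: ⌈(33·403)/506⌉ − ⌈(32·403)/506⌉ = ⌈13299/506⌉ − ⌈12896/506⌉ = 27 − 26 = 1
n=33: ⌈(34·403)/506⌉ − ⌈(33·403)/506⌉ = ⌈13702/506⌉ − ⌈13299/506⌉ = 28 − 27 = 1
n=34: ⌈(35·403)/506⌉ − ⌈(34·403)/506⌉ = ⌈14105/506⌉ − ⌈13702/506⌉ = 28 − 28 = 0
n=35: ⌈(36·403)/506⌉ − ⌈(35·403)/506⌉ = ⌈14508/506⌉ − ⌈14105/506⌉ = 29 − 28 = 1
n=36: ⌈(37·403)/506⌉ − ⌈(36·403)/506⌉ = ⌈14911/506⌉ − ⌈14508/506⌉ = 30 − 29 = 1
n=37: ⌈(38·403)/506⌉ − ⌈(37·403)/506⌉ = ⌈15314/506⌉ − ⌈14911/506⌉ = 31 − 30 = 1
n=38: ⌈(39·403)/506⌉ − ⌈(38·403)/506⌉ = ⌈15717/506⌉ − ⌈15314/506⌉ = 32 − 31 = 1
n=39: ⌈(40·403)/506⌉ − ⌈(39·403)/506⌉ = ⌈16120/506⌉ − ⌈15717/506⌉ = 32 − 32 = 0
n=40: ⌈(41·403)/506⌉ − ⌈(40·403)/506⌉ = ⌈16523/506⌉ − ⌈16120/506⌉ = 33 − 32 = 1
n=41: ⌈(42·403)/506⌉ − ⌈(41·403)/506⌉ = ⌈16926/506⌉ − ⌈16523/506⌉ = 34 − 33 = 1
n=42: ⌈(43·403)/506⌉ − ⌈(42·403)/506⌉ = ⌈17329/506⌉ − ⌈16926/506⌉ = 35 − 34 = 1
n=43: ⌈(44·403)/506⌉ − ⌈(43·403)/506⌉ = ⌈17732/506⌉ − ⌈17329/506⌉ = 36 − 35 = 1
n=44: ⌈(45·403)/506⌉ − ⌈(44·403)/506⌉ = ⌈18135/506⌉ − ⌈17732/506⌉ = 36 − 36 = 0
n=45: ⌈(46·403)/506⌉ − ⌈(45·403)/506⌉ = ⌈18538/506⌉ − ⌈18135/506⌉ = 37 − 36 = 1
n=46: ⌈(47·403)/506⌉ − ⌈(46·403)/506⌉ = ⌈18941/506⌉ − ⌈18538/506⌉ = 38 − 37 = 1
n=47: ⌈(48·403)/506⌉ − ⌈(47·403)/506⌉ = ⌈19344/506⌉ − ⌈18941/506⌉ = 39 − 38 = 1
n=48: ⌈(49·403)/506⌉ − ⌈(48·403)/506⌉ = ⌈19747/506⌉ − ⌈19344/506⌉ = 40 − 39 = 1
n=49: ⌈(50·403)/506⌉ − ⌈(49·403)/506⌉ = ⌈20150/506⌉ − ⌈19747/506⌉ = 40 − 40 = 0
n=50: ⌈(51·403)/506⌉ − ⌈(50·403)/506⌉ = ⌈20553/506⌉ − ⌈20150/506⌉ = 41 − 40 = 1
n=51: ⌈(52·403)/506⌉ − ⌈(51·403)/506⌉ = ⌈20956/506⌉ − ⌈20553/506⌉ = 42 − 41 = 1
n=52: ⌈(53·403)/506⌉ − ⌈(52·403)/506⌉ = ⌈21359/506⌉ − ⌈20956/506⌉ = 43 − 42 = 1
n=53: ⌈(54·403)/506⌉ − ⌈(53·403)/506⌉ = ⌈21762/506⌉ − ⌈21359/506⌉ = 44 − 43 = 1
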